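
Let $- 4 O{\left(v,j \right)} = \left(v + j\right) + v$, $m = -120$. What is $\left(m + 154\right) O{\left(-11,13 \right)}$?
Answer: $\frac{153}{2} \approx 76.5$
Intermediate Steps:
$O{\left(v,j \right)} = - \frac{v}{2} - \frac{j}{4}$ ($O{\left(v,j \right)} = - \frac{\left(v + j\right) + v}{4} = - \frac{\left(j + v\right) + v}{4} = - \frac{j + 2 v}{4} = - \frac{v}{2} - \frac{j}{4}$)
$\left(m + 154\right) O{\left(-11,13 \right)} = \left(-120 + 154\right) \left(\left(- \frac{1}{2}\right) \left(-11\right) - \frac{13}{4}\right) = 34 \left(\frac{11}{2} - \frac{13}{4}\right) = 34 \cdot \frac{9}{4} = \frac{153}{2}$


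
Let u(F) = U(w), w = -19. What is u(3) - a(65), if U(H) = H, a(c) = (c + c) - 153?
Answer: 4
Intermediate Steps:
a(c) = -153 + 2*c (a(c) = 2*c - 153 = -153 + 2*c)
u(F) = -19
u(3) - a(65) = -19 - (-153 + 2*65) = -19 - (-153 + 130) = -19 - 1*(-23) = -19 + 23 = 4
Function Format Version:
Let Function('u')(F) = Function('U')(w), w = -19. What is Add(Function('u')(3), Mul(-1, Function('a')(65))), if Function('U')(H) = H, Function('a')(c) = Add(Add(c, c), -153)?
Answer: 4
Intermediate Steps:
Function('a')(c) = Add(-153, Mul(2, c)) (Function('a')(c) = Add(Mul(2, c), -153) = Add(-153, Mul(2, c)))
Function('u')(F) = -19
Add(Function('u')(3), Mul(-1, Function('a')(65))) = Add(-19, Mul(-1, Add(-153, Mul(2, 65)))) = Add(-19, Mul(-1, Add(-153, 130))) = Add(-19, Mul(-1, -23)) = Add(-19, 23) = 4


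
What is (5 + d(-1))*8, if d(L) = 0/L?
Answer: 40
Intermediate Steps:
d(L) = 0
(5 + d(-1))*8 = (5 + 0)*8 = 5*8 = 40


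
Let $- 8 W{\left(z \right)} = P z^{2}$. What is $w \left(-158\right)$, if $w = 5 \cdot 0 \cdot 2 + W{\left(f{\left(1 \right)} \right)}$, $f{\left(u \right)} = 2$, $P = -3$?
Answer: $-237$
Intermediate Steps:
$W{\left(z \right)} = \frac{3 z^{2}}{8}$ ($W{\left(z \right)} = - \frac{\left(-3\right) z^{2}}{8} = \frac{3 z^{2}}{8}$)
$w = \frac{3}{2}$ ($w = 5 \cdot 0 \cdot 2 + \frac{3 \cdot 2^{2}}{8} = 0 \cdot 2 + \frac{3}{8} \cdot 4 = 0 + \frac{3}{2} = \frac{3}{2} \approx 1.5$)
$w \left(-158\right) = \frac{3}{2} \left(-158\right) = -237$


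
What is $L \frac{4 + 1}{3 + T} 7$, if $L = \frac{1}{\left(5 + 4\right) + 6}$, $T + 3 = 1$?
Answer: $\frac{7}{3} \approx 2.3333$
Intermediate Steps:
$T = -2$ ($T = -3 + 1 = -2$)
$L = \frac{1}{15}$ ($L = \frac{1}{9 + 6} = \frac{1}{15} \approx 0.066667$)
$L \frac{4 + 1}{3 + T} 7 = \frac{\left(4 + 1\right) \frac{1}{3 - 2}}{15} \cdot 7 = \frac{5 \cdot 1^{-1}}{15} \cdot 7 = \frac{5 \cdot 1}{15} \cdot 7 = \frac{1}{15} \cdot 5 \cdot 7 = \frac{1}{3} \cdot 7 = \frac{7}{3}$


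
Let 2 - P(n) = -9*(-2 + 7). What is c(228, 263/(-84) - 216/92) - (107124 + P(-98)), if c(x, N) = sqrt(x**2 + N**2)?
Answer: -107171 + sqrt(194148768241)/1932 ≈ -1.0694e+5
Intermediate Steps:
P(n) = 47 (P(n) = 2 - (-9)*(-2 + 7) = 2 - (-9)*5 = 2 - 1*(-45) = 2 + 45 = 47)
c(x, N) = sqrt(N**2 + x**2)
c(228, 263/(-84) - 216/92) - (107124 + P(-98)) = sqrt((263/(-84) - 216/92)**2 + 228**2) - (107124 + 47) = sqrt((263*(-1/84) - 216*1/92)**2 + 51984) - 1*107171 = sqrt((-263/84 - 54/23)**2 + 51984) - 107171 = sqrt((-10585/1932)**2 + 51984) - 107171 = sqrt(112042225/3732624 + 51984) - 107171 = sqrt(194148768241/3732624) - 107171 = sqrt(194148768241)/1932 - 107171 = -107171 + sqrt(194148768241)/1932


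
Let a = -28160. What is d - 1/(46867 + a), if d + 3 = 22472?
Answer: 420327582/18707 ≈ 22469.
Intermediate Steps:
d = 22469 (d = -3 + 22472 = 22469)
d - 1/(46867 + a) = 22469 - 1/(46867 - 28160) = 22469 - 1/18707 = 420327582/18707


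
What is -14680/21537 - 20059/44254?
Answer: -1081659403/953098398 ≈ -1.1349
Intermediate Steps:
-14680/21537 - 20059/44254 = -1081659403/953098398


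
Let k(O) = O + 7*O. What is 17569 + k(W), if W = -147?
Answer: 16393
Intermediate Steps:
k(O) = 8*O
17569 + k(W) = 17569 + 8*(-147) = 17569 - 1176 = 16393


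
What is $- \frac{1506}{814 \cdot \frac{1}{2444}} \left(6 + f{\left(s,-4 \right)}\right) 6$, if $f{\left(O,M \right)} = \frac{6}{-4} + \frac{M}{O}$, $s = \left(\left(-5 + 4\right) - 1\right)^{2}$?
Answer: $- \frac{38646972}{407} \approx -94956.0$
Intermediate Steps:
$s = 4$ ($s = \left(-1 - 1\right)^{2} = \left(-2\right)^{2} = 4$)
$f{\left(O,M \right)} = - \frac{3}{2} + \frac{M}{O}$ ($f{\left(O,M \right)} = 6 \left(- \frac{1}{4}\right) + \frac{M}{O} = - \frac{3}{2} + \frac{M}{O}$)
$- \frac{1506}{814 \cdot \frac{1}{2444}} \left(6 + f{\left(s,-4 \right)}\right) 6 = - \frac{1506}{814 \cdot \frac{1}{2444}} \left(6 - \left(\frac{3}{2} + \frac{4}{4}\right)\right) 6 = - \frac{1506}{814 \cdot \frac{1}{2444}} \left(6 - \frac{5}{2}\right) 6 = - \frac{1506}{\frac{407}{1222}} \left(6 - \frac{5}{2}\right) 6 = \left(-1506\right) \frac{1222}{407} \left(6 - \frac{5}{2}\right) 6 = - \frac{1840332 \cdot \frac{7}{2} \cdot 6}{407} = \left(- \frac{1840332}{407}\right) 21 = - \frac{38646972}{407}$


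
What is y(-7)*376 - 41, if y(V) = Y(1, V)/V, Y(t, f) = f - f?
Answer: -41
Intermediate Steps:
Y(t, f) = 0
y(V) = 0 (y(V) = 0/V = 0)
y(-7)*376 - 41 = 0*376 - 41 = 0 - 41 = -41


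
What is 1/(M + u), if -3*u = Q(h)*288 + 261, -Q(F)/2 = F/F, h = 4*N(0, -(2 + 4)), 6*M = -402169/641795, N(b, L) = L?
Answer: 3850770/403928681 ≈ 0.0095333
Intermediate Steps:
M = -402169/3850770 (M = (-402169/641795)/6 = (-402169*1/641795)/6 = (⅙)*(-402169/641795) = -402169/3850770 ≈ -0.10444)
h = -24 (h = 4*(-(2 + 4)) = 4*(-1*6) = 4*(-6) = -24)
Q(F) = -2 (Q(F) = -2*F/F = -2*1 = -2)
u = 105 (u = -(-2*288 + 261)/3 = -(-576 + 261)/3 = -⅓*(-315) = 105)
1/(M + u) = 1/(-402169/3850770 + 105) = 1/(403928681/3850770) = 3850770/403928681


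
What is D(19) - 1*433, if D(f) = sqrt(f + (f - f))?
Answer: -433 + sqrt(19) ≈ -428.64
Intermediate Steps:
D(f) = sqrt(f) (D(f) = sqrt(f + 0) = sqrt(f))
D(19) - 1*433 = sqrt(19) - 1*433 = sqrt(19) - 433 = -433 + sqrt(19)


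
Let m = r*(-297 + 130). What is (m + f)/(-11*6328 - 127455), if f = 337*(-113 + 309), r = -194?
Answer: -98450/197063 ≈ -0.49959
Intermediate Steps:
m = 32398 (m = -194*(-297 + 130) = -194*(-167) = 32398)
f = 66052 (f = 337*196 = 66052)
(m + f)/(-11*6328 - 127455) = (32398 + 66052)/(-11*6328 - 127455) = 98450/(-69608 - 127455) = 98450/(-197063) = 98450*(-1/197063) = -98450/197063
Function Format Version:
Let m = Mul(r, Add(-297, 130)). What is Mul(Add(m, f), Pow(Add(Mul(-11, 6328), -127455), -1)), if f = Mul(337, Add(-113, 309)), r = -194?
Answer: Rational(-98450, 197063) ≈ -0.49959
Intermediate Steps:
m = 32398 (m = Mul(-194, Add(-297, 130)) = Mul(-194, -167) = 32398)
f = 66052 (f = Mul(337, 196) = 66052)
Mul(Add(m, f), Pow(Add(Mul(-11, 6328), -127455), -1)) = Mul(Add(32398, 66052), Pow(Add(Mul(-11, 6328), -127455), -1)) = Mul(98450, Pow(Add(-69608, -127455), -1)) = Mul(98450, Pow(-197063, -1)) = Mul(98450, Rational(-1, 197063)) = Rational(-98450, 197063)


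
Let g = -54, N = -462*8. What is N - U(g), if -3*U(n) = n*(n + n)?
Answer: -1752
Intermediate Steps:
N = -3696
U(n) = -2*n**2/3 (U(n) = -n*(n + n)/3 = -n*2*n/3 = -2*n**2/3)
N - U(g) = -3696 - (-2)*(-54)**2/3 = -3696 - (-2)*2916/3 = -3696 - 1*(-1944) = -3696 + 1944 = -1752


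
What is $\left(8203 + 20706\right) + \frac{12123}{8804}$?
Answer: $\frac{254526959}{8804} \approx 28910.0$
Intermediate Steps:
$\left(8203 + 20706\right) + \frac{12123}{8804} = 28909 + 12123 \cdot \frac{1}{8804} = 28909 + \frac{12123}{8804} = \frac{254526959}{8804}$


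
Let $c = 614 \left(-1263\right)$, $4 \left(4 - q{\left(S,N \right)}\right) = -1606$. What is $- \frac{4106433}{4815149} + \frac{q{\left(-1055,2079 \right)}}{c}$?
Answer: $- \frac{6372834837251}{7468122753636} \approx -0.85334$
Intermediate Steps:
$q{\left(S,N \right)} = \frac{811}{2}$ ($q{\left(S,N \right)} = 4 - - \frac{803}{2} = 4 + \frac{803}{2} = \frac{811}{2}$)
$c = -775482$
$- \frac{4106433}{4815149} + \frac{q{\left(-1055,2079 \right)}}{c} = - \frac{4106433}{4815149} + \frac{811}{2 \left(-775482\right)} = \left(-4106433\right) \frac{1}{4815149} + \frac{811}{2} \left(- \frac{1}{775482}\right) = - \frac{4106433}{4815149} - \frac{811}{1550964} = - \frac{6372834837251}{7468122753636}$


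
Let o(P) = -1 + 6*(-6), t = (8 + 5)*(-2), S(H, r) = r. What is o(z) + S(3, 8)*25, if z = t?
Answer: 163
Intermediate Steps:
t = -26 (t = 13*(-2) = -26)
z = -26
o(P) = -37 (o(P) = -1 - 36 = -37)
o(z) + S(3, 8)*25 = -37 + 8*25 = -37 + 200 = 163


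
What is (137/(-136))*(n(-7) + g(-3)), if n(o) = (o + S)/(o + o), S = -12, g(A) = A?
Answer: 3151/1904 ≈ 1.6549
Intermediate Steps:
n(o) = (-12 + o)/(2*o) (n(o) = (o - 12)/(o + o) = (-12 + o)/((2*o)) = (-12 + o)*(1/(2*o)) = (-12 + o)/(2*o))
(137/(-136))*(n(-7) + g(-3)) = (137/(-136))*((½)*(-12 - 7)/(-7) - 3) = (137*(-1/136))*((½)*(-⅐)*(-19) - 3) = -137*(19/14 - 3)/136 = -137/136*(-23/14) = 3151/1904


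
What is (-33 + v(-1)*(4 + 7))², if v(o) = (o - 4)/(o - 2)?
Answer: 1936/9 ≈ 215.11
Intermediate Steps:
v(o) = (-4 + o)/(-2 + o)
(-33 + v(-1)*(4 + 7))² = (-33 + ((-4 - 1)/(-2 - 1))*(4 + 7))² = (-33 + (-5/(-3))*11)² = (-33 - ⅓*(-5)*11)² = (-33 + (5/3)*11)² = (-33 + 55/3)² = (-44/3)² = 1936/9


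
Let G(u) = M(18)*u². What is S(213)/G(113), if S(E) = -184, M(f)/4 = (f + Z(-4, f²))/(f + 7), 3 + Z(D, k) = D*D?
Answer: -1150/395839 ≈ -0.0029052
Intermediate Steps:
Z(D, k) = -3 + D² (Z(D, k) = -3 + D*D = -3 + D²)
M(f) = 4*(13 + f)/(7 + f) (M(f) = 4*((f + (-3 + (-4)²))/(f + 7)) = 4*((f + (-3 + 16))/(7 + f)) = 4*((f + 13)/(7 + f)) = 4*((13 + f)/(7 + f)) = 4*(13 + f)/(7 + f))
G(u) = 124*u²/25 (G(u) = (4*(13 + 18)/(7 + 18))*u² = (4*31/25)*u² = (4*(1/25)*31)*u² = 124*u²/25)
S(213)/G(113) = -184/((124/25)*113²) = -184/((124/25)*12769) = -184/1583356/25 = -184*25/1583356 = -1150/395839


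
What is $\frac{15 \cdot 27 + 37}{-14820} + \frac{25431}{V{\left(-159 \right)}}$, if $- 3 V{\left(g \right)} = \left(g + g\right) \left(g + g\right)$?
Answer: $- \frac{2511451}{3202260} \approx -0.78427$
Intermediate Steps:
$V{\left(g \right)} = - \frac{4 g^{2}}{3}$ ($V{\left(g \right)} = - \frac{\left(g + g\right) \left(g + g\right)}{3} = - \frac{2 g 2 g}{3} = - \frac{4 g^{2}}{3}$)
$\frac{15 \cdot 27 + 37}{-14820} + \frac{25431}{V{\left(-159 \right)}} = \frac{15 \cdot 27 + 37}{-14820} + \frac{25431}{\left(- \frac{4}{3}\right) \left(-159\right)^{2}} = \left(405 + 37\right) \left(- \frac{1}{14820}\right) + \frac{25431}{\left(- \frac{4}{3}\right) 25281} = 442 \left(- \frac{1}{14820}\right) + \frac{25431}{-33708} = - \frac{17}{570} + 25431 \left(- \frac{1}{33708}\right) = - \frac{17}{570} - \frac{8477}{11236} = - \frac{2511451}{3202260}$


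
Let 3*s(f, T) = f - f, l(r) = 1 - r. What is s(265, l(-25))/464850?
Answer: 0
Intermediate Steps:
s(f, T) = 0 (s(f, T) = (f - f)/3 = (1/3)*0 = 0)
s(265, l(-25))/464850 = 0/464850 = 0*(1/464850) = 0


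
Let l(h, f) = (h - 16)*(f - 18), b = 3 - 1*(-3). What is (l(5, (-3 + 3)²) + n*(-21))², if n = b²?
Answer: 311364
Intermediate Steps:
b = 6 (b = 3 + 3 = 6)
n = 36 (n = 6² = 36)
l(h, f) = (-18 + f)*(-16 + h) (l(h, f) = (-16 + h)*(-18 + f) = (-18 + f)*(-16 + h))
(l(5, (-3 + 3)²) + n*(-21))² = ((288 - 18*5 - 16*(-3 + 3)² + (-3 + 3)²*5) + 36*(-21))² = ((288 - 90 - 16*0² + 0²*5) - 756)² = ((288 - 90 - 16*0 + 0*5) - 756)² = ((288 - 90 + 0 + 0) - 756)² = (198 - 756)² = (-558)² = 311364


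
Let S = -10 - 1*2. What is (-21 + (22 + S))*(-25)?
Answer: 275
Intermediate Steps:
S = -12 (S = -10 - 2 = -12)
(-21 + (22 + S))*(-25) = (-21 + (22 - 12))*(-25) = (-21 + 10)*(-25) = -11*(-25) = 275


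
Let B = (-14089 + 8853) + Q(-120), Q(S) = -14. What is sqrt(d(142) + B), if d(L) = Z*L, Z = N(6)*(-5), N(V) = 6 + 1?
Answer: 2*I*sqrt(2555) ≈ 101.09*I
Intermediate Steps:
N(V) = 7
B = -5250 (B = (-14089 + 8853) - 14 = -5236 - 14 = -5250)
Z = -35 (Z = 7*(-5) = -35)
d(L) = -35*L
sqrt(d(142) + B) = sqrt(-35*142 - 5250) = sqrt(-4970 - 5250) = sqrt(-10220) = 2*I*sqrt(2555)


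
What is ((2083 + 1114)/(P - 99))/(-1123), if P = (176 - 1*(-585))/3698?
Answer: 11822506/410277943 ≈ 0.028816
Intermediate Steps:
P = 761/3698 (P = (176 + 585)*(1/3698) = 761*(1/3698) = 761/3698 ≈ 0.20579)
((2083 + 1114)/(P - 99))/(-1123) = ((2083 + 1114)/(761/3698 - 99))/(-1123) = (3197/(-365341/3698))*(-1/1123) = (3197*(-3698/365341))*(-1/1123) = -11822506/365341*(-1/1123) = 11822506/410277943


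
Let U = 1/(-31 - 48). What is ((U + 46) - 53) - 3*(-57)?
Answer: 12955/79 ≈ 163.99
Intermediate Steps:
U = -1/79 (U = 1/(-79) = -1/79 ≈ -0.012658)
((U + 46) - 53) - 3*(-57) = ((-1/79 + 46) - 53) - 3*(-57) = (3633/79 - 53) + 171 = -554/79 + 171 = 12955/79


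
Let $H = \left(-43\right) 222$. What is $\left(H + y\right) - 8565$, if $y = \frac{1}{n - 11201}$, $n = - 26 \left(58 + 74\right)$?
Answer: $- \frac{265018264}{14633} \approx -18111.0$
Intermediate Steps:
$n = -3432$ ($n = \left(-26\right) 132 = -3432$)
$H = -9546$
$y = - \frac{1}{14633}$ ($y = \frac{1}{-3432 - 11201} = \frac{1}{-14633} = - \frac{1}{14633} \approx -6.8339 \cdot 10^{-5}$)
$\left(H + y\right) - 8565 = \left(-9546 - \frac{1}{14633}\right) - 8565 = - \frac{139686619}{14633} - 8565 = - \frac{265018264}{14633}$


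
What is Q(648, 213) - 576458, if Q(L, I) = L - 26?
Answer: -575836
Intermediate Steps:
Q(L, I) = -26 + L
Q(648, 213) - 576458 = (-26 + 648) - 576458 = 622 - 576458 = -575836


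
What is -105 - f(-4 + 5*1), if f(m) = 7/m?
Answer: -112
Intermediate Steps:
-105 - f(-4 + 5*1) = -105 - 7/(-4 + 5*1) = -105 - 7/(-4 + 5) = -105 - 7/1 = -105 - 7 = -112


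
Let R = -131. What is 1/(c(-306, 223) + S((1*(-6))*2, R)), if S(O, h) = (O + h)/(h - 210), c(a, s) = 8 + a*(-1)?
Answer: 31/9747 ≈ 0.0031805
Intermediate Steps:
c(a, s) = 8 - a
S(O, h) = (O + h)/(-210 + h)
1/(c(-306, 223) + S((1*(-6))*2, R)) = 1/((8 - 1*(-306)) + ((1*(-6))*2 - 131)/(-210 - 131)) = 1/((8 + 306) + (-6*2 - 131)/(-341)) = 1/(314 - (-12 - 131)/341) = 1/(314 - 1/341*(-143)) = 1/(314 + 13/31) = 1/(9747/31) = 31/9747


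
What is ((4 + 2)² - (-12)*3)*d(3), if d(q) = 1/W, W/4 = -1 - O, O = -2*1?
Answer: 18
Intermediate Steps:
O = -2
W = 4 (W = 4*(-1 - 1*(-2)) = 4*(-1 + 2) = 4*1 = 4)
d(q) = ¼ (d(q) = 1/4 = ¼)
((4 + 2)² - (-12)*3)*d(3) = ((4 + 2)² - (-12)*3)*(¼) = (6² - 6*(-6))*(¼) = (36 + 36)*(¼) = 72*(¼) = 18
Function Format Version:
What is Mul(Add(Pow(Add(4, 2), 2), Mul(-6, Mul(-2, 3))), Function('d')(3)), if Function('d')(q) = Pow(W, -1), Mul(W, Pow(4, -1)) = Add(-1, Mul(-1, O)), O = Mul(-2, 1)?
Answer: 18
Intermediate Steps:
O = -2
W = 4 (W = Mul(4, Add(-1, Mul(-1, -2))) = Mul(4, Add(-1, 2)) = Mul(4, 1) = 4)
Function('d')(q) = Rational(1, 4) (Function('d')(q) = Pow(4, -1) = Rational(1, 4))
Mul(Add(Pow(Add(4, 2), 2), Mul(-6, Mul(-2, 3))), Function('d')(3)) = Mul(Add(Pow(Add(4, 2), 2), Mul(-6, Mul(-2, 3))), Rational(1, 4)) = Mul(Add(Pow(6, 2), Mul(-6, -6)), Rational(1, 4)) = Mul(Add(36, 36), Rational(1, 4)) = Mul(72, Rational(1, 4)) = 18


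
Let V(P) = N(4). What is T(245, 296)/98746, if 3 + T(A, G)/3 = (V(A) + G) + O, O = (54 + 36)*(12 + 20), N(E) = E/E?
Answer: 4761/49373 ≈ 0.096429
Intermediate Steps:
N(E) = 1
V(P) = 1
O = 2880 (O = 90*32 = 2880)
T(A, G) = 8634 + 3*G (T(A, G) = -9 + 3*((1 + G) + 2880) = -9 + 3*(2881 + G) = -9 + (8643 + 3*G) = 8634 + 3*G)
T(245, 296)/98746 = (8634 + 3*296)/98746 = (8634 + 888)*(1/98746) = 9522*(1/98746) = 4761/49373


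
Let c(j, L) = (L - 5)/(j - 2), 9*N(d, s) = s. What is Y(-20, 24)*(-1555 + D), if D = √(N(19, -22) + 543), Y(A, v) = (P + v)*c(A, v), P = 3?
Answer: 797715/22 - 171*√4865/22 ≈ 35718.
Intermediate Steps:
N(d, s) = s/9
c(j, L) = (-5 + L)/(-2 + j)
Y(A, v) = (-5 + v)*(3 + v)/(-2 + A) (Y(A, v) = (3 + v)*((-5 + v)/(-2 + A)) = (-5 + v)*(3 + v)/(-2 + A))
D = √4865/3 (D = √((⅑)*(-22) + 543) = √(-22/9 + 543) = √(4865/9) = √4865/3 ≈ 23.250)
Y(-20, 24)*(-1555 + D) = ((-5 + 24)*(3 + 24)/(-2 - 20))*(-1555 + √4865/3) = (19*27/(-22))*(-1555 + √4865/3) = (-1/22*19*27)*(-1555 + √4865/3) = -513*(-1555 + √4865/3)/22 = 797715/22 - 171*√4865/22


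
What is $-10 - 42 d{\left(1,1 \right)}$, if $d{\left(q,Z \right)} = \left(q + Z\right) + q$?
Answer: $-136$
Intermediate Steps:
$d{\left(q,Z \right)} = Z + 2 q$ ($d{\left(q,Z \right)} = \left(Z + q\right) + q = Z + 2 q$)
$-10 - 42 d{\left(1,1 \right)} = -10 - 42 \left(1 + 2 \cdot 1\right) = -10 - 42 \left(1 + 2\right) = -10 - 126 = -136$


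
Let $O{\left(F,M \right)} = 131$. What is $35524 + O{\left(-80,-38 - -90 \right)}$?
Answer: $35655$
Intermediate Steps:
$35524 + O{\left(-80,-38 - -90 \right)} = 35524 + 131 = 35655$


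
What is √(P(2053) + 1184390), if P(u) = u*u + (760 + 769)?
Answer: 2*√1350182 ≈ 2323.9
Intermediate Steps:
P(u) = 1529 + u² (P(u) = u² + 1529 = 1529 + u²)
√(P(2053) + 1184390) = √((1529 + 2053²) + 1184390) = √((1529 + 4214809) + 1184390) = √(4216338 + 1184390) = √5400728 = 2*√1350182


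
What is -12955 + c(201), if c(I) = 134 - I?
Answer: -13022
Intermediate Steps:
-12955 + c(201) = -12955 + (134 - 1*201) = -12955 + (134 - 201) = -12955 - 67 = -13022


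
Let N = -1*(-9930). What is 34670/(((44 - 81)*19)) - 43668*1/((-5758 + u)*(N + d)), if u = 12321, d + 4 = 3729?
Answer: -3107078611154/63001288795 ≈ -49.318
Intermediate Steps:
d = 3725 (d = -4 + 3729 = 3725)
N = 9930
34670/(((44 - 81)*19)) - 43668*1/((-5758 + u)*(N + d)) = 34670/(((44 - 81)*19)) - 43668*1/((-5758 + 12321)*(9930 + 3725)) = 34670/((-37*19)) - 43668/(13655*6563) = 34670/(-703) - 43668/89617765 = 34670*(-1/703) - 43668*1/89617765 = -34670/703 - 43668/89617765 = -3107078611154/63001288795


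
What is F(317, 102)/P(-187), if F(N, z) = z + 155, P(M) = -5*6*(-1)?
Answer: 257/30 ≈ 8.5667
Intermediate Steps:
P(M) = 30 (P(M) = -30*(-1) = 30)
F(N, z) = 155 + z
F(317, 102)/P(-187) = (155 + 102)/30 = 257*(1/30) = 257/30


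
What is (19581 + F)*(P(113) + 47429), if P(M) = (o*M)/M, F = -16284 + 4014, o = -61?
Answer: 346307448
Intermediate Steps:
F = -12270
P(M) = -61 (P(M) = (-61*M)/M = -61)
(19581 + F)*(P(113) + 47429) = (19581 - 12270)*(-61 + 47429) = 7311*47368 = 346307448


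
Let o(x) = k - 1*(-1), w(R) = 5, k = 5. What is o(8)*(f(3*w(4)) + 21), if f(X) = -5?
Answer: 96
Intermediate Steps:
o(x) = 6 (o(x) = 5 - 1*(-1) = 5 + 1 = 6)
o(8)*(f(3*w(4)) + 21) = 6*(-5 + 21) = 6*16 = 96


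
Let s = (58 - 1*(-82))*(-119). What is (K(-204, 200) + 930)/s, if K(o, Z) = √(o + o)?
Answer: -93/1666 - I*√102/8330 ≈ -0.055822 - 0.0012124*I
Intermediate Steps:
K(o, Z) = √2*√o (K(o, Z) = √(2*o) = √2*√o)
s = -16660 (s = (58 + 82)*(-119) = 140*(-119) = -16660)
(K(-204, 200) + 930)/s = (√2*√(-204) + 930)/(-16660) = (√2*(2*I*√51) + 930)*(-1/16660) = (2*I*√102 + 930)*(-1/16660) = (930 + 2*I*√102)*(-1/16660) = -93/1666 - I*√102/8330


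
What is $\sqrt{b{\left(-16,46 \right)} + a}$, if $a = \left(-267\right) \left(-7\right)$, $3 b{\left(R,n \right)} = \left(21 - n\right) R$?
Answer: $\frac{\sqrt{18021}}{3} \approx 44.747$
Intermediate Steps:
$b{\left(R,n \right)} = \frac{R \left(21 - n\right)}{3}$ ($b{\left(R,n \right)} = \frac{\left(21 - n\right) R}{3} = \frac{R \left(21 - n\right)}{3}$)
$a = 1869$
$\sqrt{b{\left(-16,46 \right)} + a} = \sqrt{\frac{1}{3} \left(-16\right) \left(21 - 46\right) + 1869} = \sqrt{\frac{1}{3} \left(-16\right) \left(-25\right) + 1869} = \sqrt{\frac{400}{3} + 1869} = \sqrt{\frac{6007}{3}} = \frac{\sqrt{18021}}{3}$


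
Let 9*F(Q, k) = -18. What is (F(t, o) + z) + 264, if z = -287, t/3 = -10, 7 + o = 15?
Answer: -25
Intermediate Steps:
o = 8 (o = -7 + 15 = 8)
t = -30 (t = 3*(-10) = -30)
F(Q, k) = -2 (F(Q, k) = (⅑)*(-18) = -2)
(F(t, o) + z) + 264 = (-2 - 287) + 264 = -289 + 264 = -25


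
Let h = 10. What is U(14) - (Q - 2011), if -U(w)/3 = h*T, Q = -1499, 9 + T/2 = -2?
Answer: 4170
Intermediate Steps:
T = -22 (T = -18 + 2*(-2) = -18 - 4 = -22)
U(w) = 660 (U(w) = -30*(-22) = -3*(-220) = 660)
U(14) - (Q - 2011) = 660 - (-1499 - 2011) = 660 - 1*(-3510) = 660 + 3510 = 4170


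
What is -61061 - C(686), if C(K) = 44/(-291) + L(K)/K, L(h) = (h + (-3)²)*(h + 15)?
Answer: -12331106747/199626 ≈ -61771.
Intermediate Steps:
L(h) = (9 + h)*(15 + h) (L(h) = (h + 9)*(15 + h) = (9 + h)*(15 + h))
C(K) = -44/291 + (135 + K² + 24*K)/K (C(K) = 44/(-291) + (135 + K² + 24*K)/K = 44*(-1/291) + (135 + K² + 24*K)/K = -44/291 + (135 + K² + 24*K)/K)
-61061 - C(686) = -61061 - (6940/291 + 686 + 135/686) = -61061 - 1*141743561/199626 = -61061 - 141743561/199626 = -12331106747/199626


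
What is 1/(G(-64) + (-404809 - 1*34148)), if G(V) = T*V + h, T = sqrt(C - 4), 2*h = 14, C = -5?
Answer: -219475/96338569682 + 48*I/48169284841 ≈ -2.2782e-6 + 9.9649e-10*I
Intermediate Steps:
h = 7 (h = (1/2)*14 = 7)
T = 3*I (T = sqrt(-5 - 4) = sqrt(-9) = 3*I ≈ 3.0*I)
G(V) = 7 + 3*I*V (G(V) = (3*I)*V + 7 = 3*I*V + 7 = 7 + 3*I*V)
1/(G(-64) + (-404809 - 1*34148)) = 1/((7 + 3*I*(-64)) + (-404809 - 1*34148)) = 1/((7 - 192*I) + (-404809 - 34148)) = 1/((7 - 192*I) - 438957) = 1/(-438950 - 192*I) = (-438950 + 192*I)/192677139364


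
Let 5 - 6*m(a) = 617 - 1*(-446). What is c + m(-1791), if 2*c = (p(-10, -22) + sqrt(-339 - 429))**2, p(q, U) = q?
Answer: -1531/3 - 160*I*sqrt(3) ≈ -510.33 - 277.13*I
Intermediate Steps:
m(a) = -529/3 (m(a) = 5/6 - (617 - 1*(-446))/6 = 5/6 - (617 + 446)/6 = 5/6 - 1/6*1063 = 5/6 - 1063/6 = -529/3)
c = (-10 + 16*I*sqrt(3))**2/2 (c = (-10 + sqrt(-339 - 429))**2/2 = (-10 + sqrt(-768))**2/2 = (-10 + 16*I*sqrt(3))**2/2 ≈ -334.0 - 277.13*I)
c + m(-1791) = (-334 - 160*I*sqrt(3)) - 529/3 = -1531/3 - 160*I*sqrt(3)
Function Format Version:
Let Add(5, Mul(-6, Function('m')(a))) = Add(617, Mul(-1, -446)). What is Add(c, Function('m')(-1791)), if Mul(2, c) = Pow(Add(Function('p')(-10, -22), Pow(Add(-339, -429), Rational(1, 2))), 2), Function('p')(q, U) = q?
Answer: Add(Rational(-1531, 3), Mul(-160, I, Pow(3, Rational(1, 2)))) ≈ Add(-510.33, Mul(-277.13, I))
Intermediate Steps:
Function('m')(a) = Rational(-529, 3) (Function('m')(a) = Add(Rational(5, 6), Mul(Rational(-1, 6), Add(617, Mul(-1, -446)))) = Add(Rational(5, 6), Mul(Rational(-1, 6), Add(617, 446))) = Add(Rational(5, 6), Mul(Rational(-1, 6), 1063)) = Add(Rational(5, 6), Rational(-1063, 6)) = Rational(-529, 3))
c = Mul(Rational(1, 2), Pow(Add(-10, Mul(16, I, Pow(3, Rational(1, 2)))), 2)) (c = Mul(Rational(1, 2), Pow(Add(-10, Pow(Add(-339, -429), Rational(1, 2))), 2)) = Mul(Rational(1, 2), Pow(Add(-10, Pow(-768, Rational(1, 2))), 2)) = Mul(Rational(1, 2), Pow(Add(-10, Mul(16, I, Pow(3, Rational(1, 2)))), 2)) ≈ Add(-334.00, Mul(-277.13, I)))
Add(c, Function('m')(-1791)) = Add(Add(-334, Mul(-160, I, Pow(3, Rational(1, 2)))), Rational(-529, 3)) = Add(Rational(-1531, 3), Mul(-160, I, Pow(3, Rational(1, 2))))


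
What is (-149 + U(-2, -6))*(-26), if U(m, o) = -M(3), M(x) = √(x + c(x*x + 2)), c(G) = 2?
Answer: 3874 + 26*√5 ≈ 3932.1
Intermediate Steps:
M(x) = √(2 + x) (M(x) = √(x + 2) = √(2 + x))
U(m, o) = -√5 (U(m, o) = -√(2 + 3) = -√5)
(-149 + U(-2, -6))*(-26) = (-149 - √5)*(-26) = 3874 + 26*√5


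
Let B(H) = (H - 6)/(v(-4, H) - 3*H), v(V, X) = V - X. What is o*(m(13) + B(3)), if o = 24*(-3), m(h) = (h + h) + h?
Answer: -5643/2 ≈ -2821.5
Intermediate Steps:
m(h) = 3*h (m(h) = 2*h + h = 3*h)
o = -72
B(H) = (-6 + H)/(-4 - 4*H) (B(H) = (H - 6)/((-4 - H) - 3*H) = (-6 + H)/(-4 - 4*H))
o*(m(13) + B(3)) = -72*(3*13 + (6 - 1*3)/(4*(1 + 3))) = -72*(39 + (1/4)*(6 - 3)/4) = -72*(39 + (1/4)*(1/4)*3) = -72*(39 + 3/16) = -72*627/16 = -5643/2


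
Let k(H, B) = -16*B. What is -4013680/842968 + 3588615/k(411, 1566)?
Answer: -43411866325/293352864 ≈ -147.99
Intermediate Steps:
-4013680/842968 + 3588615/k(411, 1566) = -4013680/842968 + 3588615/((-16*1566)) = -4013680*1/842968 + 3588615/(-25056) = -501710/105371 + 3588615*(-1/25056) = -501710/105371 - 398735/2784 = -43411866325/293352864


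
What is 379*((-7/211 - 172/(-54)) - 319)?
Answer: -681967294/5697 ≈ -1.1971e+5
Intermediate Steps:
379*((-7/211 - 172/(-54)) - 319) = 379*((-7*1/211 - 172*(-1/54)) - 319) = 379*((-7/211 + 86/27) - 319) = 379*(17957/5697 - 319) = 379*(-1799386/5697) = -681967294/5697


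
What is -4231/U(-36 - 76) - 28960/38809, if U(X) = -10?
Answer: 163911279/388090 ≈ 422.35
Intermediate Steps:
-4231/U(-36 - 76) - 28960/38809 = -4231/(-10) - 28960/38809 = -4231*(-⅒) - 28960*1/38809 = 4231/10 - 28960/38809 = 163911279/388090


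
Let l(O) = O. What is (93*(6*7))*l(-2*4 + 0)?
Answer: -31248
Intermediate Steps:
(93*(6*7))*l(-2*4 + 0) = (93*(6*7))*(-2*4 + 0) = (93*42)*(-8 + 0) = 3906*(-8) = -31248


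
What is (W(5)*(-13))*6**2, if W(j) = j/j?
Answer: -468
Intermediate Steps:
W(j) = 1
(W(5)*(-13))*6**2 = (1*(-13))*6**2 = -13*36 = -468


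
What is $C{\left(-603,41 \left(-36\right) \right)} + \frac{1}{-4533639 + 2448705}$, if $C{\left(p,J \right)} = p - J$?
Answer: $\frac{1820147381}{2084934} \approx 873.0$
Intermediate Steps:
$C{\left(-603,41 \left(-36\right) \right)} + \frac{1}{-4533639 + 2448705} = \left(-603 - 41 \left(-36\right)\right) + \frac{1}{-4533639 + 2448705} = \left(-603 - -1476\right) + \frac{1}{-2084934} = \left(-603 + 1476\right) - \frac{1}{2084934} = 873 - \frac{1}{2084934} = \frac{1820147381}{2084934}$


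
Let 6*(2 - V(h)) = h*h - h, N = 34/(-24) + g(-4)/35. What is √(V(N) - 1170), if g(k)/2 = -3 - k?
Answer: I*√7420662366/2520 ≈ 34.184*I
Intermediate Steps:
g(k) = -6 - 2*k (g(k) = 2*(-3 - k) = -6 - 2*k)
N = -571/420 (N = 34/(-24) + (-6 - 2*(-4))/35 = 34*(-1/24) + (-6 + 8)*(1/35) = -17/12 + 2*(1/35) = -17/12 + 2/35 = -571/420 ≈ -1.3595)
V(h) = 2 - h²/6 + h/6 (V(h) = 2 - (h*h - h)/6 = 2 - (h² - h)/6 = 2 + (-h²/6 + h/6) = 2 - h²/6 + h/6)
√(V(N) - 1170) = √((2 - (-571/420)²/6 + (⅙)*(-571/420)) - 1170) = √((2 - ⅙*326041/176400 - 571/2520) - 1170) = √((2 - 326041/1058400 - 571/2520) - 1170) = √(1550939/1058400 - 1170) = √(-1236777061/1058400) = I*√7420662366/2520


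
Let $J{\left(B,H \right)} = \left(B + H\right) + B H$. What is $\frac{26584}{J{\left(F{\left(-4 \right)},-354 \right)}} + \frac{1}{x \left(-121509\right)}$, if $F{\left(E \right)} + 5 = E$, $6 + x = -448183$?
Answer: $\frac{482579327198069}{51245916366141} \approx 9.4169$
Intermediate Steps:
$x = -448189$ ($x = -6 - 448183 = -448189$)
$F{\left(E \right)} = -5 + E$
$J{\left(B,H \right)} = B + H + B H$
$\frac{26584}{J{\left(F{\left(-4 \right)},-354 \right)}} + \frac{1}{x \left(-121509\right)} = \frac{26584}{\left(-5 - 4\right) - 354 + \left(-5 - 4\right) \left(-354\right)} + \frac{1}{\left(-448189\right) \left(-121509\right)} = \frac{26584}{-9 - 354 - -3186} - - \frac{1}{54458997201} = \frac{26584}{-9 - 354 + 3186} + \frac{1}{54458997201} = \frac{26584}{2823} + \frac{1}{54458997201} = \frac{482579327198069}{51245916366141}$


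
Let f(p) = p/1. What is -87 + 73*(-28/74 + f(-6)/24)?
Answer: -19665/148 ≈ -132.87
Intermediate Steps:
f(p) = p (f(p) = p*1 = p)
-87 + 73*(-28/74 + f(-6)/24) = -87 + 73*(-28/74 - 6/24) = -87 + 73*(-28*1/74 - 6*1/24) = -87 + 73*(-14/37 - 1/4) = -87 + 73*(-93/148) = -87 - 6789/148 = -19665/148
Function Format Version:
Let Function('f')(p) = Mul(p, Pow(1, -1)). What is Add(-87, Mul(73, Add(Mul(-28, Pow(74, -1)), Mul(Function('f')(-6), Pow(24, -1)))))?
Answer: Rational(-19665, 148) ≈ -132.87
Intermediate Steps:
Function('f')(p) = p (Function('f')(p) = Mul(p, 1) = p)
Add(-87, Mul(73, Add(Mul(-28, Pow(74, -1)), Mul(Function('f')(-6), Pow(24, -1))))) = Add(-87, Mul(73, Add(Mul(-28, Pow(74, -1)), Mul(-6, Pow(24, -1))))) = Add(-87, Mul(73, Add(Mul(-28, Rational(1, 74)), Mul(-6, Rational(1, 24))))) = Add(-87, Mul(73, Add(Rational(-14, 37), Rational(-1, 4)))) = Add(-87, Mul(73, Rational(-93, 148))) = Add(-87, Rational(-6789, 148)) = Rational(-19665, 148)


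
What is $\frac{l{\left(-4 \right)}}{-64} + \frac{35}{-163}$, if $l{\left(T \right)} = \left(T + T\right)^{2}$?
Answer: $- \frac{198}{163} \approx -1.2147$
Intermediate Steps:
$l{\left(T \right)} = 4 T^{2}$ ($l{\left(T \right)} = \left(2 T\right)^{2} = 4 T^{2}$)
$\frac{l{\left(-4 \right)}}{-64} + \frac{35}{-163} = \frac{4 \left(-4\right)^{2}}{-64} + \frac{35}{-163} = 4 \cdot 16 \left(- \frac{1}{64}\right) + 35 \left(- \frac{1}{163}\right) = 64 \left(- \frac{1}{64}\right) - \frac{35}{163} = -1 - \frac{35}{163} = - \frac{198}{163}$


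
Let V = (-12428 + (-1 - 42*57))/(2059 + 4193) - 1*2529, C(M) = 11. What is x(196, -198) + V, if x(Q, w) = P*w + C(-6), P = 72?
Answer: -34961957/2084 ≈ -16776.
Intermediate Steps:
x(Q, w) = 11 + 72*w (x(Q, w) = 72*w + 11 = 11 + 72*w)
V = -5275377/2084 (V = (-12428 + (-1 - 2394))/6252 - 2529 = (-12428 - 2395)*(1/6252) - 2529 = -14823*1/6252 - 2529 = -4941/2084 - 2529 = -5275377/2084 ≈ -2531.4)
x(196, -198) + V = (11 + 72*(-198)) - 5275377/2084 = (11 - 14256) - 5275377/2084 = -14245 - 5275377/2084 = -34961957/2084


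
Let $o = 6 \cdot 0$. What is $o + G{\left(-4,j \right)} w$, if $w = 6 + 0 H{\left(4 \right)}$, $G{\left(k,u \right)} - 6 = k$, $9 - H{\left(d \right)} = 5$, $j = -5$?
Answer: $12$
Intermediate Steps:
$H{\left(d \right)} = 4$ ($H{\left(d \right)} = 9 - 5 = 4$)
$G{\left(k,u \right)} = 6 + k$
$w = 6$ ($w = 6 + 0 \cdot 4 = 6 + 0 = 6$)
$o = 0$
$o + G{\left(-4,j \right)} w = 0 + \left(6 - 4\right) 6 = 0 + 2 \cdot 6 = 0 + 12 = 12$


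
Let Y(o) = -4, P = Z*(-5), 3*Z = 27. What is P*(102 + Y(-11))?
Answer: -4410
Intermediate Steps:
Z = 9 (Z = (⅓)*27 = 9)
P = -45 (P = 9*(-5) = -45)
P*(102 + Y(-11)) = -45*(102 - 4) = -45*98 = -4410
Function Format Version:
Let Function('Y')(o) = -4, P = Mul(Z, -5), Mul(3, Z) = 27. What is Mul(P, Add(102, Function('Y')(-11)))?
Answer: -4410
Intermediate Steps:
Z = 9 (Z = Mul(Rational(1, 3), 27) = 9)
P = -45 (P = Mul(9, -5) = -45)
Mul(P, Add(102, Function('Y')(-11))) = Mul(-45, Add(102, -4)) = Mul(-45, 98) = -4410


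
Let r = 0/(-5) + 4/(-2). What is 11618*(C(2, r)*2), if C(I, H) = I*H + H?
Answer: -139416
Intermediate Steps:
r = -2 (r = 0*(-1/5) + 4*(-1/2) = 0 - 2 = -2)
C(I, H) = H + H*I (C(I, H) = H*I + H = H + H*I)
11618*(C(2, r)*2) = 11618*(-2*(1 + 2)*2) = 11618*(-2*3*2) = 11618*(-6*2) = 11618*(-12) = -139416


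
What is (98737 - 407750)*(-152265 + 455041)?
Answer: -93561720088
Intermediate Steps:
(98737 - 407750)*(-152265 + 455041) = -309013*302776 = -93561720088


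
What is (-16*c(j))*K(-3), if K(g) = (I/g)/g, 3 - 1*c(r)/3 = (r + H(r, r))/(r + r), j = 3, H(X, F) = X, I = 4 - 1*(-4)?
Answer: -256/3 ≈ -85.333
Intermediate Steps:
I = 8 (I = 4 + 4 = 8)
c(r) = 6 (c(r) = 9 - 3*(r + r)/(r + r) = 9 - 3*2*r/(2*r) = 9 - 3*2*r*1/(2*r) = 9 - 3*1 = 9 - 3 = 6)
K(g) = 8/g² (K(g) = (8/g)/g = 8/g²)
(-16*c(j))*K(-3) = (-16*6)*(8/(-3)²) = -768/9 = -96*8/9 = -256/3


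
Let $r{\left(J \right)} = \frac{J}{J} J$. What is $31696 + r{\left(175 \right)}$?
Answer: $31871$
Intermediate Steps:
$r{\left(J \right)} = J$ ($r{\left(J \right)} = 1 J = J$)
$31696 + r{\left(175 \right)} = 31696 + 175 = 31871$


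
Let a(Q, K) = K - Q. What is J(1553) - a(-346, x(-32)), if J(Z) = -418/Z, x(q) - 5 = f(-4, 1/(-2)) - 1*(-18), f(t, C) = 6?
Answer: -582793/1553 ≈ -375.27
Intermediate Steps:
x(q) = 29 (x(q) = 5 + (6 - 1*(-18)) = 5 + (6 + 18) = 5 + 24 = 29)
J(1553) - a(-346, x(-32)) = -418/1553 - (29 - 1*(-346)) = -418*1/1553 - (29 + 346) = -418/1553 - 1*375 = -418/1553 - 375 = -582793/1553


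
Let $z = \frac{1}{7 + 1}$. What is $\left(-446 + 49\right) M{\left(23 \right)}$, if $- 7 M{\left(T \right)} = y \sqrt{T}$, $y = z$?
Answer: $\frac{397 \sqrt{23}}{56} \approx 33.999$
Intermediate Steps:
$z = \frac{1}{8} \approx 0.125$
$y = \frac{1}{8} \approx 0.125$
$M{\left(T \right)} = - \frac{\sqrt{T}}{56}$ ($M{\left(T \right)} = - \frac{\frac{1}{8} \sqrt{T}}{7} = - \frac{\sqrt{T}}{56}$)
$\left(-446 + 49\right) M{\left(23 \right)} = \left(-446 + 49\right) \left(- \frac{\sqrt{23}}{56}\right) = - 397 \left(- \frac{\sqrt{23}}{56}\right) = \frac{397 \sqrt{23}}{56}$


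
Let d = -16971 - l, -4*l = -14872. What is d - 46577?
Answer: -67266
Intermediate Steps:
l = 3718 (l = -¼*(-14872) = 3718)
d = -20689 (d = -16971 - 1*3718 = -16971 - 3718 = -20689)
d - 46577 = -20689 - 46577 = -67266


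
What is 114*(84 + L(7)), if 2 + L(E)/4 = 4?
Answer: 10488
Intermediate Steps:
L(E) = 8 (L(E) = -8 + 4*4 = -8 + 16 = 8)
114*(84 + L(7)) = 114*(84 + 8) = 114*92 = 10488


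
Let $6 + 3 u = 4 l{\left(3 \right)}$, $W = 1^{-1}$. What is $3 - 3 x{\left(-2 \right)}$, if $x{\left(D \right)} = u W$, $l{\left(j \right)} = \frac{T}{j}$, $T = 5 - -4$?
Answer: $-3$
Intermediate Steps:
$T = 9$ ($T = 5 + 4 = 9$)
$l{\left(j \right)} = \frac{9}{j}$
$W = 1$
$u = 2$ ($u = -2 + \frac{4 \cdot \frac{9}{3}}{3} = -2 + \frac{4 \cdot 9 \cdot \frac{1}{3}}{3} = -2 + \frac{4 \cdot 3}{3} = -2 + \frac{1}{3} \cdot 12 = -2 + 4 = 2$)
$x{\left(D \right)} = 2$ ($x{\left(D \right)} = 2 \cdot 1 = 2$)
$3 - 3 x{\left(-2 \right)} = 3 - 6 = -3$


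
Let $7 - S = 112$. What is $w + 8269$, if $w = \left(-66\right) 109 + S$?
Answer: $970$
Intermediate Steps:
$S = -105$ ($S = 7 - 112 = -105$)
$w = -7299$ ($w = \left(-66\right) 109 - 105 = -7194 - 105 = -7299$)
$w + 8269 = -7299 + 8269 = 970$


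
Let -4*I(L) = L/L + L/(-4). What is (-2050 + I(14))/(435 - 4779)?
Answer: 5465/11584 ≈ 0.47177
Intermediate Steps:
I(L) = -1/4 + L/16 (I(L) = -(L/L + L/(-4))/4 = -(1 + L*(-1/4))/4 = -(1 - L/4)/4 = -1/4 + L/16)
(-2050 + I(14))/(435 - 4779) = (-2050 + (-1/4 + (1/16)*14))/(435 - 4779) = (-2050 + (-1/4 + 7/8))/(-4344) = (-2050 + 5/8)*(-1/4344) = -16395/8*(-1/4344) = 5465/11584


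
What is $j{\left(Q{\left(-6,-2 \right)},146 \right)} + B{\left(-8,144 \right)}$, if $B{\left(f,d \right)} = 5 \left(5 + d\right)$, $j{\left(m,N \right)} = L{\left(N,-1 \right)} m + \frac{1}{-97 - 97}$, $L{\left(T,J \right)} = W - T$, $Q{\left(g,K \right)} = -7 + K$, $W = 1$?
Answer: $\frac{397699}{194} \approx 2050.0$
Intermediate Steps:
$L{\left(T,J \right)} = 1 - T$
$j{\left(m,N \right)} = - \frac{1}{194} + m \left(1 - N\right)$ ($j{\left(m,N \right)} = \left(1 - N\right) m + \frac{1}{-97 - 97} = m \left(1 - N\right) + \frac{1}{-194} = m \left(1 - N\right) - \frac{1}{194} = - \frac{1}{194} + m \left(1 - N\right)$)
$B{\left(f,d \right)} = 25 + 5 d$
$j{\left(Q{\left(-6,-2 \right)},146 \right)} + B{\left(-8,144 \right)} = \left(- \frac{1}{194} - 9 - 146 \left(-7 - 2\right)\right) + \left(25 + 5 \cdot 144\right) = \left(- \frac{1}{194} - 9 - 146 \left(-9\right)\right) + \left(25 + 720\right) = \left(- \frac{1}{194} - 9 + 1314\right) + 745 = \frac{253169}{194} + 745 = \frac{397699}{194}$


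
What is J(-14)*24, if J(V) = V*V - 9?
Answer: 4488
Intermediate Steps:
J(V) = -9 + V**2 (J(V) = V**2 - 9 = -9 + V**2)
J(-14)*24 = (-9 + (-14)**2)*24 = (-9 + 196)*24 = 187*24 = 4488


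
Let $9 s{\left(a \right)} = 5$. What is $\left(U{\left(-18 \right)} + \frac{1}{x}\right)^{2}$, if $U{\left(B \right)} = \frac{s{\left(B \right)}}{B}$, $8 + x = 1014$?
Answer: $\frac{1481089}{1659992049} \approx 0.00089223$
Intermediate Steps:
$x = 1006$ ($x = -8 + 1014 = 1006$)
$s{\left(a \right)} = \frac{5}{9}$ ($s{\left(a \right)} = \frac{1}{9} \cdot 5 = \frac{5}{9}$)
$U{\left(B \right)} = \frac{5}{9 B}$
$\left(U{\left(-18 \right)} + \frac{1}{x}\right)^{2} = \left(\frac{5}{9 \left(-18\right)} + \frac{1}{1006}\right)^{2} = \left(\frac{5}{9} \left(- \frac{1}{18}\right) + \frac{1}{1006}\right)^{2} = \left(- \frac{5}{162} + \frac{1}{1006}\right)^{2} = \left(- \frac{1217}{40743}\right)^{2} = \frac{1481089}{1659992049}$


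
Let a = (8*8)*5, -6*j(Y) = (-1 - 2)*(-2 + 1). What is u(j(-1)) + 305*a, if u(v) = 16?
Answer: 97616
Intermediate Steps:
j(Y) = -½ (j(Y) = -(-1 - 2)*(-2 + 1)/6 = -(-1)*(-1)/2 = -⅙*3 = -½)
a = 320 (a = 64*5 = 320)
u(j(-1)) + 305*a = 16 + 305*320 = 16 + 97600 = 97616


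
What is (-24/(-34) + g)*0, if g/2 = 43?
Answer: 0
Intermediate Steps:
g = 86 (g = 2*43 = 86)
(-24/(-34) + g)*0 = (-24/(-34) + 86)*0 = (-24*(-1/34) + 86)*0 = (12/17 + 86)*0 = (1474/17)*0 = 0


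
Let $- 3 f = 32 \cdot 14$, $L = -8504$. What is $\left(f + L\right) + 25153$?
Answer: $\frac{49499}{3} \approx 16500.0$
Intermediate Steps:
$f = - \frac{448}{3}$ ($f = - \frac{32 \cdot 14}{3} = \left(- \frac{1}{3}\right) 448 = - \frac{448}{3} \approx -149.33$)
$\left(f + L\right) + 25153 = \left(- \frac{448}{3} - 8504\right) + 25153 = - \frac{25960}{3} + 25153 = \frac{49499}{3}$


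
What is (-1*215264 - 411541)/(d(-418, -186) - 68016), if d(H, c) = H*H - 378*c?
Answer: -626805/177016 ≈ -3.5410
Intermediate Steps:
d(H, c) = H**2 - 378*c
(-1*215264 - 411541)/(d(-418, -186) - 68016) = (-1*215264 - 411541)/(((-418)**2 - 378*(-186)) - 68016) = (-215264 - 411541)/((174724 + 70308) - 68016) = -626805/(245032 - 68016) = -626805/177016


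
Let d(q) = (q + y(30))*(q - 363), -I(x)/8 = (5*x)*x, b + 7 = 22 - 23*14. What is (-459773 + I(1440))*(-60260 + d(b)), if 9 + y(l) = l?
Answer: -10955919621280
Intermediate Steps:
b = -307 (b = -7 + (22 - 23*14) = -7 + (22 - 322) = -7 - 300 = -307)
y(l) = -9 + l
I(x) = -40*x**2 (I(x) = -8*5*x*x = -40*x**2)
d(q) = (-363 + q)*(21 + q) (d(q) = (q + (-9 + 30))*(q - 363) = (q + 21)*(-363 + q) = (21 + q)*(-363 + q) = (-363 + q)*(21 + q))
(-459773 + I(1440))*(-60260 + d(b)) = (-459773 - 40*1440**2)*(-60260 + (-7623 + (-307)**2 - 342*(-307))) = (-459773 - 40*2073600)*(-60260 + (-7623 + 94249 + 104994)) = (-459773 - 82944000)*(-60260 + 191620) = -83403773*131360 = -10955919621280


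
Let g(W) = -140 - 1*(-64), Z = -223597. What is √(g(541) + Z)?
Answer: I*√223673 ≈ 472.94*I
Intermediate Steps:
g(W) = -76 (g(W) = -140 + 64 = -76)
√(g(541) + Z) = √(-76 - 223597) = √(-223673) = I*√223673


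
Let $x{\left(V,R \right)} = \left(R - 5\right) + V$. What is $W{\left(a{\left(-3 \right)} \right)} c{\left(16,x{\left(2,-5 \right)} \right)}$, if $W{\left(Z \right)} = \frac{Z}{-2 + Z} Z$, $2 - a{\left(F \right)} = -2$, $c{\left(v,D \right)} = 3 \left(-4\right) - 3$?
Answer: $-120$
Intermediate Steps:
$x{\left(V,R \right)} = -5 + R + V$ ($x{\left(V,R \right)} = \left(-5 + R\right) + V = -5 + R + V$)
$c{\left(v,D \right)} = -15$ ($c{\left(v,D \right)} = -12 - 3 = -15$)
$a{\left(F \right)} = 4$ ($a{\left(F \right)} = 2 - -2 = 2 + 2 = 4$)
$W{\left(Z \right)} = \frac{Z^{2}}{-2 + Z}$ ($W{\left(Z \right)} = \frac{Z}{-2 + Z} Z = \frac{Z^{2}}{-2 + Z}$)
$W{\left(a{\left(-3 \right)} \right)} c{\left(16,x{\left(2,-5 \right)} \right)} = \frac{4^{2}}{-2 + 4} \left(-15\right) = \frac{16}{2} \left(-15\right) = 16 \cdot \frac{1}{2} \left(-15\right) = 8 \left(-15\right) = -120$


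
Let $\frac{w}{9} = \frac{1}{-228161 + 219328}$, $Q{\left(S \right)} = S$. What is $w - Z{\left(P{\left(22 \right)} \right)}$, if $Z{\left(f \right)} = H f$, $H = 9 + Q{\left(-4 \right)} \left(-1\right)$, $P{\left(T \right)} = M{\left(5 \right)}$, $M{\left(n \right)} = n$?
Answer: $- \frac{574154}{8833} \approx -65.001$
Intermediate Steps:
$P{\left(T \right)} = 5$
$H = 13$ ($H = 9 - -4 = 9 + 4 = 13$)
$Z{\left(f \right)} = 13 f$
$w = - \frac{9}{8833}$ ($w = \frac{9}{-228161 + 219328} = \frac{9}{-8833} = 9 \left(- \frac{1}{8833}\right) = - \frac{9}{8833} \approx -0.0010189$)
$w - Z{\left(P{\left(22 \right)} \right)} = - \frac{9}{8833} - 13 \cdot 5 = - \frac{9}{8833} - 65 = - \frac{574154}{8833}$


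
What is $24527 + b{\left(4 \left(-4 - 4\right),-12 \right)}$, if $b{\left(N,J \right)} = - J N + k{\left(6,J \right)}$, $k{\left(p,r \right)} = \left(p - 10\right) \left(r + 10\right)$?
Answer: $24151$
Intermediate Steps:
$k{\left(p,r \right)} = \left(-10 + p\right) \left(10 + r\right)$
$b{\left(N,J \right)} = -40 - 4 J - J N$ ($b{\left(N,J \right)} = - J N + \left(-100 - 10 J + 10 \cdot 6 + 6 J\right) = - J N + \left(-100 - 10 J + 60 + 6 J\right) = - J N - \left(40 + 4 J\right) = -40 - 4 J - J N$)
$24527 + b{\left(4 \left(-4 - 4\right),-12 \right)} = 24527 - \left(-8 - 48 \left(-4 - 4\right)\right) = 24527 - \left(-8 - 48 \left(-8\right)\right) = 24527 - \left(-8 + 384\right) = 24527 - 376 = 24151$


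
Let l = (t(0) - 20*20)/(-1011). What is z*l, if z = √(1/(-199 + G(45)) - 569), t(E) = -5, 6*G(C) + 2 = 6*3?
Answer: 270*I*√49349954/198493 ≈ 9.5557*I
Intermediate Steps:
G(C) = 8/3 (G(C) = -⅓ + (6*3)/6 = -⅓ + (⅙)*18 = -⅓ + 3 = 8/3)
z = 2*I*√49349954/589 (z = √(1/(-199 + 8/3) - 569) = √(1/(-589/3) - 569) = √(-3/589 - 569) = √(-335144/589) = 2*I*√49349954/589 ≈ 23.854*I)
l = 135/337 (l = (-5 - 20*20)/(-1011) = (-5 - 400)*(-1/1011) = -405*(-1/1011) = 135/337 ≈ 0.40059)
z*l = (2*I*√49349954/589)*(135/337) = 270*I*√49349954/198493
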